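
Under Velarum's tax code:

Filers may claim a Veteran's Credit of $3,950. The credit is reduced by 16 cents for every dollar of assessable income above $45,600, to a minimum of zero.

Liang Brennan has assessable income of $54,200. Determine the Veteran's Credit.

Veteran's Credit: 16% of the $8,600 excess over $45,600 is $1,376; credit = $3,950 − $1,376 = $2,574.

$2,574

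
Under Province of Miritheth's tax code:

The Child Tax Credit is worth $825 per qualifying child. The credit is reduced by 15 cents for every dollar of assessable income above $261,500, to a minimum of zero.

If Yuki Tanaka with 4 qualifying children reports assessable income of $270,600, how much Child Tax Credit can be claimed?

Child Tax Credit: base = 4 × $825 = $3,300. 15% of the $9,100 excess over $261,500 is $1,365; credit = $3,300 − $1,365 = $1,935.

$1,935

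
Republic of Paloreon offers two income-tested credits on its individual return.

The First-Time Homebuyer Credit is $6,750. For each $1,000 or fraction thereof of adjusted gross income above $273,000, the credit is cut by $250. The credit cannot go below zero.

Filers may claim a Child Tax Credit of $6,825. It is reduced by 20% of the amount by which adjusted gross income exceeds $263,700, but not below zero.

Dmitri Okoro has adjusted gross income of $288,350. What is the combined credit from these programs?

First-Time Homebuyer Credit: income exceeds $273,000 by $15,350, which is 16 full-or-partial $1,000 increments; reduction = 16 × $250 = $4,000, leaving $2,750.
Child Tax Credit: 20% of the $24,650 excess over $263,700 is $4,930; credit = $6,825 − $4,930 = $1,895.
Total: $2,750 + $1,895 = $4,645.

$4,645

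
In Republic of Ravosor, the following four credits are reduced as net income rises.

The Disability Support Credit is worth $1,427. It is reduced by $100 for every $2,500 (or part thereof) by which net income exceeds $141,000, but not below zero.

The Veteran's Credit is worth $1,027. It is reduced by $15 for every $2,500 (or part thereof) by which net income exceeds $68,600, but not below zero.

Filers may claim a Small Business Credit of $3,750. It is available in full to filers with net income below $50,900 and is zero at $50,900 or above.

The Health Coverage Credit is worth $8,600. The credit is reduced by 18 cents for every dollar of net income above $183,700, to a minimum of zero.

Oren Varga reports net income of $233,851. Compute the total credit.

$22

Disability Support Credit: income exceeds $141,000 by $92,851 → 38 increments × $100 = $3,800 ≥ base, so the credit is $0.
Veteran's Credit: income exceeds $68,600 by $165,251, which is 67 full-or-partial $2,500 increments; reduction = 67 × $15 = $1,005, leaving $22.
Small Business Credit: $233,851 meets or exceeds the $50,900 cutoff, so the credit is $0.
Health Coverage Credit: 18% of the $50,151 excess over $183,700 is $9,027.18 ≥ base, so the credit is $0.
Total: $0 + $22 + $0 + $0 = $22.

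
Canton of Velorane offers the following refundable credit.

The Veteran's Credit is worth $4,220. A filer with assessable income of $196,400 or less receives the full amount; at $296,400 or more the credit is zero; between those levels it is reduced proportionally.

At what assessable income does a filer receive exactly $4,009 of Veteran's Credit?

$201,400

$4,009 is 4,009/4,220 of the full $4,220, so 211/4,220 of the $100,000 range has been used: income = $196,400 + $100,000 × 211/4,220 = $201,400.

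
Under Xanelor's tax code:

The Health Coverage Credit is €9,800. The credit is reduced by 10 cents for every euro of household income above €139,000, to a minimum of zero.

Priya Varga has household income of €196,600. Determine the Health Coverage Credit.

€4,040

Health Coverage Credit: 10% of the €57,600 excess over €139,000 is €5,760; credit = €9,800 − €5,760 = €4,040.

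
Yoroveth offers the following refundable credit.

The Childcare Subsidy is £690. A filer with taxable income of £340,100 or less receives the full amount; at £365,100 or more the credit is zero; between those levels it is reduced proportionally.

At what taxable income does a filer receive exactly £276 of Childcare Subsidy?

£276 is 276/690 of the full £690, so 414/690 of the £25,000 range has been used: income = £340,100 + £25,000 × 414/690 = £355,100.

£355,100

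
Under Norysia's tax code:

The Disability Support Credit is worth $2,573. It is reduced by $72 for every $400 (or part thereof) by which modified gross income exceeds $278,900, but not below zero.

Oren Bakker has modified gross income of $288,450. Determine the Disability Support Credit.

$845

Disability Support Credit: income exceeds $278,900 by $9,550, which is 24 full-or-partial $400 increments; reduction = 24 × $72 = $1,728, leaving $845.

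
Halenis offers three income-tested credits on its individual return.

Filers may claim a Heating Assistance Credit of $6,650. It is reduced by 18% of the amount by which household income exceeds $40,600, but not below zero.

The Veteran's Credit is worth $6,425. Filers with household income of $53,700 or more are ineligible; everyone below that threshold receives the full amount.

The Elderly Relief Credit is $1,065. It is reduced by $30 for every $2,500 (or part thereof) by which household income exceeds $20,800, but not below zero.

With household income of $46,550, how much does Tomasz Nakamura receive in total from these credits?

Heating Assistance Credit: 18% of the $5,950 excess over $40,600 is $1,071; credit = $6,650 − $1,071 = $5,579.
Veteran's Credit: $46,550 is below the $53,700 cutoff, so the full $6,425 applies.
Elderly Relief Credit: income exceeds $20,800 by $25,750, which is 11 full-or-partial $2,500 increments; reduction = 11 × $30 = $330, leaving $735.
Total: $5,579 + $6,425 + $735 = $12,739.

$12,739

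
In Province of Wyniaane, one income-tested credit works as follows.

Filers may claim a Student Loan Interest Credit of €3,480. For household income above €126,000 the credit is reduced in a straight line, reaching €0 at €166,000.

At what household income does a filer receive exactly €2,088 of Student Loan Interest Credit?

€2,088 is 2,088/3,480 of the full €3,480, so 1,392/3,480 of the €40,000 range has been used: income = €126,000 + €40,000 × 1,392/3,480 = €142,000.

€142,000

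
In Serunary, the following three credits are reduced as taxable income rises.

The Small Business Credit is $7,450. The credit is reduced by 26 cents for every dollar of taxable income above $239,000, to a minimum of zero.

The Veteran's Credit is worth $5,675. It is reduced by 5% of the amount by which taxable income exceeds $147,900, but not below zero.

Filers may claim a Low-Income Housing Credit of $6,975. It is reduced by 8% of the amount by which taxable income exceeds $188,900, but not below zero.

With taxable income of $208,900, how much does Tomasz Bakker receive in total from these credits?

Small Business Credit: $208,900 is at or below the $239,000 threshold, so the full $7,450 applies.
Veteran's Credit: 5% of the $61,000 excess over $147,900 is $3,050; credit = $5,675 − $3,050 = $2,625.
Low-Income Housing Credit: 8% of the $20,000 excess over $188,900 is $1,600; credit = $6,975 − $1,600 = $5,375.
Total: $7,450 + $2,625 + $5,375 = $15,450.

$15,450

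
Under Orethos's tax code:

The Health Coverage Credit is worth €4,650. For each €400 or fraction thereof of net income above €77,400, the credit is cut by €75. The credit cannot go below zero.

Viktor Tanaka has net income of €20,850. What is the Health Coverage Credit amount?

€4,650

Health Coverage Credit: €20,850 is at or below the €77,400 threshold, so the full €4,650 applies.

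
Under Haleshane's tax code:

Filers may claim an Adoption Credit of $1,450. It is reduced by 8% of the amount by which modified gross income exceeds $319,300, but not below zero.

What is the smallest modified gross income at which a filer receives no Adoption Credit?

The credit falls by 8% of each dollar above $319,300, so it reaches zero when the excess is $1,450 / 8% = $18,125: income = $319,300 + $18,125 = $337,425.

$337,425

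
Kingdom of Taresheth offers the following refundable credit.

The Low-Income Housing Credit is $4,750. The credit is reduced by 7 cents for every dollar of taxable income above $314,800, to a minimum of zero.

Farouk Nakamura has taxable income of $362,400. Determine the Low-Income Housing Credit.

Low-Income Housing Credit: 7% of the $47,600 excess over $314,800 is $3,332; credit = $4,750 − $3,332 = $1,418.

$1,418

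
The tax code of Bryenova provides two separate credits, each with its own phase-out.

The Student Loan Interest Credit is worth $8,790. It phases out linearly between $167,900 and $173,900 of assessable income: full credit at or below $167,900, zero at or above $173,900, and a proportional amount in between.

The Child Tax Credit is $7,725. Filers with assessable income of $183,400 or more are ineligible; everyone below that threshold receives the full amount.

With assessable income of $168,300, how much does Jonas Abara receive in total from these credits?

$15,929

Student Loan Interest Credit: $168,300 is $400 into a $6,000 phase-out range, leaving 5,600/6,000 of the credit: $8,790 × 5,600/6,000 = $8,204.
Child Tax Credit: $168,300 is below the $183,400 cutoff, so the full $7,725 applies.
Total: $8,204 + $7,725 = $15,929.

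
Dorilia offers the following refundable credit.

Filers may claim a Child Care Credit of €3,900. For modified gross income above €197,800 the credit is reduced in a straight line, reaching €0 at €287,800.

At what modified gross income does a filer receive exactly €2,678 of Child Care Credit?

€2,678 is 2,678/3,900 of the full €3,900, so 1,222/3,900 of the €90,000 range has been used: income = €197,800 + €90,000 × 1,222/3,900 = €226,000.

€226,000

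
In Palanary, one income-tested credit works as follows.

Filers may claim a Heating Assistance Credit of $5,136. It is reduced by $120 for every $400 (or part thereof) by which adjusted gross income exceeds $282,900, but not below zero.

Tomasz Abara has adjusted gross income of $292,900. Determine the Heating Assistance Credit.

Heating Assistance Credit: income exceeds $282,900 by $10,000, which is 25 full-or-partial $400 increments; reduction = 25 × $120 = $3,000, leaving $2,136.

$2,136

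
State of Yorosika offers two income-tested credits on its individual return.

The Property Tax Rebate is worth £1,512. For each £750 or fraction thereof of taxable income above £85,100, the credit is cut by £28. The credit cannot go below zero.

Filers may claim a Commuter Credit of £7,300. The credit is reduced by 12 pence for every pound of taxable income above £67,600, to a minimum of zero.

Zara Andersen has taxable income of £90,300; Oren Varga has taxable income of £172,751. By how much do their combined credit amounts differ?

Zara (£90,300): Property Tax Rebate: income exceeds £85,100 by £5,200, which is 7 full-or-partial £750 increments; reduction = 7 × £28 = £196, leaving £1,316. Commuter Credit: 12% of the £22,700 excess over £67,600 is £2,724; credit = £7,300 − £2,724 = £4,576. total £1,316 + £4,576 = £5,892
Oren (£172,751): Property Tax Rebate: income exceeds £85,100 by £87,651 → 117 increments × £28 = £3,276 ≥ base, so the credit is £0. Commuter Credit: 12% of the £105,151 excess over £67,600 is £12,618.12 ≥ base, so the credit is £0. total £0 + £0 = £0
Difference: |£5,892 − £0| = £5,892.

£5,892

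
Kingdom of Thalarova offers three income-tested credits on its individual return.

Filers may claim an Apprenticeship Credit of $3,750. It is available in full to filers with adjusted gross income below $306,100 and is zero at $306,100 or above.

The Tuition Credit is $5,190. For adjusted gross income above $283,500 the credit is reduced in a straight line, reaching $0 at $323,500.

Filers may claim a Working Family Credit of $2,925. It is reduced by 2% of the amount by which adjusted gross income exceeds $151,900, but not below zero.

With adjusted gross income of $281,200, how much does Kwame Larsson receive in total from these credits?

$9,279

Apprenticeship Credit: $281,200 is below the $306,100 cutoff, so the full $3,750 applies.
Tuition Credit: $281,200 is at or below the $283,500 threshold, so the full $5,190 applies.
Working Family Credit: 2% of the $129,300 excess over $151,900 is $2,586; credit = $2,925 − $2,586 = $339.
Total: $3,750 + $5,190 + $339 = $9,279.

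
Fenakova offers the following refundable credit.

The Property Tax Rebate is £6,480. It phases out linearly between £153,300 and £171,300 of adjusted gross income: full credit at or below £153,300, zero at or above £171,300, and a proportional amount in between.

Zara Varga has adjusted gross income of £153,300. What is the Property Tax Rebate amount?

Property Tax Rebate: £153,300 is at or below the £153,300 threshold, so the full £6,480 applies.

£6,480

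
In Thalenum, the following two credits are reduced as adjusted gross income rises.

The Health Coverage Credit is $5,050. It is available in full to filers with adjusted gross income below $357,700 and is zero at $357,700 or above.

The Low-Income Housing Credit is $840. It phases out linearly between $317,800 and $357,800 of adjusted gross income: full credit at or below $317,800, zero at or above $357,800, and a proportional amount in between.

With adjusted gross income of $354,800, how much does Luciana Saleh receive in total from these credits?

$5,113

Health Coverage Credit: $354,800 is below the $357,700 cutoff, so the full $5,050 applies.
Low-Income Housing Credit: $354,800 is $37,000 into a $40,000 phase-out range, leaving 3,000/40,000 of the credit: $840 × 3,000/40,000 = $63.
Total: $5,050 + $63 = $5,113.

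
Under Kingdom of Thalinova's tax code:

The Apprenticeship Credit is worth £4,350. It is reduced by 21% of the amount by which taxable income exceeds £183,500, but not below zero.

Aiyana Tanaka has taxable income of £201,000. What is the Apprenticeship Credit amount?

Apprenticeship Credit: 21% of the £17,500 excess over £183,500 is £3,675; credit = £4,350 − £3,675 = £675.

£675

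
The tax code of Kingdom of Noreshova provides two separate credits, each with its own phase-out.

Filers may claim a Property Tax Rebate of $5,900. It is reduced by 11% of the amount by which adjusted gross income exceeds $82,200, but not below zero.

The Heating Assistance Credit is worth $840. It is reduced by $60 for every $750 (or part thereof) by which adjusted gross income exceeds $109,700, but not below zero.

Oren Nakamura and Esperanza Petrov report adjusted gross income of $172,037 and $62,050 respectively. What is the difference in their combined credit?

$6,740

Oren ($172,037): Property Tax Rebate: 11% of the $89,837 excess over $82,200 is $9,882.07 ≥ base, so the credit is $0. Heating Assistance Credit: income exceeds $109,700 by $62,337 → 84 increments × $60 = $5,040 ≥ base, so the credit is $0. total $0 + $0 = $0
Esperanza ($62,050): Property Tax Rebate: $62,050 is at or below the $82,200 threshold, so the full $5,900 applies. Heating Assistance Credit: $62,050 is at or below the $109,700 threshold, so the full $840 applies. total $5,900 + $840 = $6,740
Difference: |$0 − $6,740| = $6,740.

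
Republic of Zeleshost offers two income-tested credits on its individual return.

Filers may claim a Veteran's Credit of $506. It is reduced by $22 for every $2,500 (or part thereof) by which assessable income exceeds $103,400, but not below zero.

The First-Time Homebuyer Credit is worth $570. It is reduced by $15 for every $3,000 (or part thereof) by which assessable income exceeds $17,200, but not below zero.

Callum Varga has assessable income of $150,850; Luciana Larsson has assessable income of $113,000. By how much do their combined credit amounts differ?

$420

Callum ($150,850): Veteran's Credit: income exceeds $103,400 by $47,450, which is 19 full-or-partial $2,500 increments; reduction = 19 × $22 = $418, leaving $88. First-Time Homebuyer Credit: income exceeds $17,200 by $133,650 → 45 increments × $15 = $675 ≥ base, so the credit is $0. total $88 + $0 = $88
Luciana ($113,000): Veteran's Credit: income exceeds $103,400 by $9,600, which is 4 full-or-partial $2,500 increments; reduction = 4 × $22 = $88, leaving $418. First-Time Homebuyer Credit: income exceeds $17,200 by $95,800, which is 32 full-or-partial $3,000 increments; reduction = 32 × $15 = $480, leaving $90. total $418 + $90 = $508
Difference: |$88 − $508| = $420.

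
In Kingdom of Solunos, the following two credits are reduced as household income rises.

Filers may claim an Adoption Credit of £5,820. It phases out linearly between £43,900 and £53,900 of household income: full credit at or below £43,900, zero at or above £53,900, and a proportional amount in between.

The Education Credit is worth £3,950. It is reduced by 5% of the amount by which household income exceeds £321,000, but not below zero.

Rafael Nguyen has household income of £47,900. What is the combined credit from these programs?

Adoption Credit: £47,900 is £4,000 into a £10,000 phase-out range, leaving 6,000/10,000 of the credit: £5,820 × 6,000/10,000 = £3,492.
Education Credit: £47,900 is at or below the £321,000 threshold, so the full £3,950 applies.
Total: £3,492 + £3,950 = £7,442.

£7,442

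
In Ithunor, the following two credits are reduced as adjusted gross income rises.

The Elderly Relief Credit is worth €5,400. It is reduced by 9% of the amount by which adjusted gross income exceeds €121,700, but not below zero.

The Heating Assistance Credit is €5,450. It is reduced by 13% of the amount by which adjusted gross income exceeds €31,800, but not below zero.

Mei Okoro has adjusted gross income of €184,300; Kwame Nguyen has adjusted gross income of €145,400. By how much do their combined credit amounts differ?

€3,267

Mei (€184,300): Elderly Relief Credit: 9% of the €62,600 excess over €121,700 is €5,634 ≥ base, so the credit is €0. Heating Assistance Credit: 13% of the €152,500 excess over €31,800 is €19,825 ≥ base, so the credit is €0. total €0 + €0 = €0
Kwame (€145,400): Elderly Relief Credit: 9% of the €23,700 excess over €121,700 is €2,133; credit = €5,400 − €2,133 = €3,267. Heating Assistance Credit: 13% of the €113,600 excess over €31,800 is €14,768 ≥ base, so the credit is €0. total €3,267 + €0 = €3,267
Difference: |€0 − €3,267| = €3,267.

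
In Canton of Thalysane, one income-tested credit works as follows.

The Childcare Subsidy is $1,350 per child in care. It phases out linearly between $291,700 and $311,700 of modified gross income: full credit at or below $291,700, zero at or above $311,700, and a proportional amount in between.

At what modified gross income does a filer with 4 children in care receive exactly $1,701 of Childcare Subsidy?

$305,400

Full credit = 4 × $1,350 = $5,400.
$1,701 is 1,701/5,400 of the full $5,400, so 3,699/5,400 of the $20,000 range has been used: income = $291,700 + $20,000 × 3,699/5,400 = $305,400.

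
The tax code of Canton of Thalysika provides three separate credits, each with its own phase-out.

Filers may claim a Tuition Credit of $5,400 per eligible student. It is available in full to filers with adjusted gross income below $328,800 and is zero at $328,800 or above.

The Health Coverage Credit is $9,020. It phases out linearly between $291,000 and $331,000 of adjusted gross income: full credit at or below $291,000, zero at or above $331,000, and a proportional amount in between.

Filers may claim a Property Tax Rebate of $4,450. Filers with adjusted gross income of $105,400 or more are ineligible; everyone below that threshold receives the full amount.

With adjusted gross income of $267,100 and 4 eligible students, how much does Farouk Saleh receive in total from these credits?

Tuition Credit: base = 4 × $5,400 = $21,600. $267,100 is below the $328,800 cutoff, so the full $21,600 applies.
Health Coverage Credit: $267,100 is at or below the $291,000 threshold, so the full $9,020 applies.
Property Tax Rebate: $267,100 meets or exceeds the $105,400 cutoff, so the credit is $0.
Total: $21,600 + $9,020 + $0 = $30,620.

$30,620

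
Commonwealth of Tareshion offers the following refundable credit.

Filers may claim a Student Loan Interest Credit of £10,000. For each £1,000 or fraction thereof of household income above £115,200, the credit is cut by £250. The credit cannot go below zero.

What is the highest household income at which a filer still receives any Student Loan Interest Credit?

£154,200

After 39 increments the reduction is 39 × £250 = £9,750, leaving £250; one more increment wipes it out. Increment 39 ends at excess 39 × £1,000 = £39,000, so the highest qualifying income is £115,200 + £39,000 = £154,200.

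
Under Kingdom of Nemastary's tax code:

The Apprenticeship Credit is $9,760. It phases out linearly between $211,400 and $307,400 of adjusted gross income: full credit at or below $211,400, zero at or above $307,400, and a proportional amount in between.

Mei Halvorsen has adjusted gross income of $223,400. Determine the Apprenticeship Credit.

Apprenticeship Credit: $223,400 is $12,000 into a $96,000 phase-out range, leaving 84,000/96,000 of the credit: $9,760 × 84,000/96,000 = $8,540.

$8,540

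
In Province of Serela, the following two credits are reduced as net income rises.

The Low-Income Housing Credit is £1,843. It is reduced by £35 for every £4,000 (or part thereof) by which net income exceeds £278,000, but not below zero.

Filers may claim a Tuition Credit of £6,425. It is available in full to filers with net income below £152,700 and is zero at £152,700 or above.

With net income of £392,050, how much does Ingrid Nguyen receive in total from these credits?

£828

Low-Income Housing Credit: income exceeds £278,000 by £114,050, which is 29 full-or-partial £4,000 increments; reduction = 29 × £35 = £1,015, leaving £828.
Tuition Credit: £392,050 meets or exceeds the £152,700 cutoff, so the credit is £0.
Total: £828 + £0 = £828.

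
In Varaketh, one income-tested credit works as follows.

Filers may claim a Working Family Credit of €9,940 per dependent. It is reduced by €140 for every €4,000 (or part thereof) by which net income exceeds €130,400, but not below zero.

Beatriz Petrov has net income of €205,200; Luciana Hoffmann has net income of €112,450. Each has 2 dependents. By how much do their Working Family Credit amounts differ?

Beatriz (€205,200): Working Family Credit: base = 2 × €9,940 = €19,880. income exceeds €130,400 by €74,800, which is 19 full-or-partial €4,000 increments; reduction = 19 × €140 = €2,660, leaving €17,220.
Luciana (€112,450): Working Family Credit: base = 2 × €9,940 = €19,880. €112,450 is at or below the €130,400 threshold, so the full €19,880 applies.
Difference: |€17,220 − €19,880| = €2,660.

€2,660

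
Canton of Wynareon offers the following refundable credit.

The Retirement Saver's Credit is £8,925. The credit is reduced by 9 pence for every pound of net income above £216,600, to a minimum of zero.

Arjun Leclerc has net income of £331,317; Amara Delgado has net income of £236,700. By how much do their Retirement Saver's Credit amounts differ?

£7,116

Arjun (£331,317): Retirement Saver's Credit: 9% of the £114,717 excess over £216,600 is £10,324.53 ≥ base, so the credit is £0.
Amara (£236,700): Retirement Saver's Credit: 9% of the £20,100 excess over £216,600 is £1,809; credit = £8,925 − £1,809 = £7,116.
Difference: |£0 − £7,116| = £7,116.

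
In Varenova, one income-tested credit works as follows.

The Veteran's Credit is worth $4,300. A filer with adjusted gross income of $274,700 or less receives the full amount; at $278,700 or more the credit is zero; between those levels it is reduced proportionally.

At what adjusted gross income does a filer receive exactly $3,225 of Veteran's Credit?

$3,225 is 3,225/4,300 of the full $4,300, so 1,075/4,300 of the $4,000 range has been used: income = $274,700 + $4,000 × 1,075/4,300 = $275,700.

$275,700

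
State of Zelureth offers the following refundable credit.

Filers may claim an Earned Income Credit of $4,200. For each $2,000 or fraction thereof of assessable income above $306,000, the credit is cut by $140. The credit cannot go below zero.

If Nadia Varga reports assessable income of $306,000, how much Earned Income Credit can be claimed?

$4,200

Earned Income Credit: $306,000 is at or below the $306,000 threshold, so the full $4,200 applies.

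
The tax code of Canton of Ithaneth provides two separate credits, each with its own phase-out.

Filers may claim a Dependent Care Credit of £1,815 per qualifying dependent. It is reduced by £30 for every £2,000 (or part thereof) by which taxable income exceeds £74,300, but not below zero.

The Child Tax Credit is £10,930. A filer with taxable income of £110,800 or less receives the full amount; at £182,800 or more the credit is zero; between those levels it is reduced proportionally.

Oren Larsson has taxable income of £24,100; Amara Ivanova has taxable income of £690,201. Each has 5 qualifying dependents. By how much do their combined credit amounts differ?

£20,005

Oren (£24,100): Dependent Care Credit: base = 5 × £1,815 = £9,075. £24,100 is at or below the £74,300 threshold, so the full £9,075 applies. Child Tax Credit: £24,100 is at or below the £110,800 threshold, so the full £10,930 applies. total £9,075 + £10,930 = £20,005
Amara (£690,201): Dependent Care Credit: base = 5 × £1,815 = £9,075. income exceeds £74,300 by £615,901 → 308 increments × £30 = £9,240 ≥ base, so the credit is £0. Child Tax Credit: £690,201 is at or above £182,800, so the credit is £0. total £0 + £0 = £0
Difference: |£20,005 − £0| = £20,005.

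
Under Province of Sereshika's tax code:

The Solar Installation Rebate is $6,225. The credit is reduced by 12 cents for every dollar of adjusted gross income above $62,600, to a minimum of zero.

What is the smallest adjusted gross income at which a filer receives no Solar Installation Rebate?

The credit falls by 12% of each dollar above $62,600, so it reaches zero when the excess is $6,225 / 12% = $51,875: income = $62,600 + $51,875 = $114,475.

$114,475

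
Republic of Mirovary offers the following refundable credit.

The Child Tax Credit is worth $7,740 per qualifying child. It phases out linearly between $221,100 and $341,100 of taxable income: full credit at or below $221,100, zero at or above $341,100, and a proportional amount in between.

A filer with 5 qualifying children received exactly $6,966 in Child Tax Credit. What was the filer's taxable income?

$319,500

Full credit = 5 × $7,740 = $38,700.
$6,966 is 6,966/38,700 of the full $38,700, so 31,734/38,700 of the $120,000 range has been used: income = $221,100 + $120,000 × 31,734/38,700 = $319,500.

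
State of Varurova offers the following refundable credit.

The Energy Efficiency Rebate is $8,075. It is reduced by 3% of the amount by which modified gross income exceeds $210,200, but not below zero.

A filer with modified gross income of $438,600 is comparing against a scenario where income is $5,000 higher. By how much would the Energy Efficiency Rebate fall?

$150

At $438,600 — 3% of the $228,400 excess over $210,200 is $6,852; credit = $8,075 − $6,852 = $1,223.
At $443,600 — 3% of the $233,400 excess over $210,200 is $7,002; credit = $8,075 − $7,002 = $1,073.
Lost: $1,223 − $1,073 = $150.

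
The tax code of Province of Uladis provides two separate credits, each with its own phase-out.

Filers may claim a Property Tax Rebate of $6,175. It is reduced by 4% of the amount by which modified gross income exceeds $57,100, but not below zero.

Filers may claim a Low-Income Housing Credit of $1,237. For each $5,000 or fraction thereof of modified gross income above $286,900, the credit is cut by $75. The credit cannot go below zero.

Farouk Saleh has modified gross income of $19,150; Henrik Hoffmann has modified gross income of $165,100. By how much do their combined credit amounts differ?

Farouk ($19,150): Property Tax Rebate: $19,150 is at or below the $57,100 threshold, so the full $6,175 applies. Low-Income Housing Credit: $19,150 is at or below the $286,900 threshold, so the full $1,237 applies. total $6,175 + $1,237 = $7,412
Henrik ($165,100): Property Tax Rebate: 4% of the $108,000 excess over $57,100 is $4,320; credit = $6,175 − $4,320 = $1,855. Low-Income Housing Credit: $165,100 is at or below the $286,900 threshold, so the full $1,237 applies. total $1,855 + $1,237 = $3,092
Difference: |$7,412 − $3,092| = $4,320.

$4,320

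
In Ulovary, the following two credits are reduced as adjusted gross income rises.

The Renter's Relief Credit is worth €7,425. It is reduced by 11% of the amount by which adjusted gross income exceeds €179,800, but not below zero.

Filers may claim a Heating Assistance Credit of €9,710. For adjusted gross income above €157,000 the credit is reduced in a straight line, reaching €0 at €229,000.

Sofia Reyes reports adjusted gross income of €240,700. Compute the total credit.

€726

Renter's Relief Credit: 11% of the €60,900 excess over €179,800 is €6,699; credit = €7,425 − €6,699 = €726.
Heating Assistance Credit: €240,700 is at or above €229,000, so the credit is €0.
Total: €726 + €0 = €726.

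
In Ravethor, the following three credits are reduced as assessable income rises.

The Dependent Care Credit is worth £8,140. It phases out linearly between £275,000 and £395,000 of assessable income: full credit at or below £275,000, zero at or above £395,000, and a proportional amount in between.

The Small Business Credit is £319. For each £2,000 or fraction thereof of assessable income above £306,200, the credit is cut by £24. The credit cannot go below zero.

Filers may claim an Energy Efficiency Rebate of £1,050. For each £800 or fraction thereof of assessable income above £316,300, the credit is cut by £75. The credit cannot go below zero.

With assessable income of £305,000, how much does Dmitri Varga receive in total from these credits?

£7,474

Dependent Care Credit: £305,000 is £30,000 into a £120,000 phase-out range, leaving 90,000/120,000 of the credit: £8,140 × 90,000/120,000 = £6,105.
Small Business Credit: £305,000 is at or below the £306,200 threshold, so the full £319 applies.
Energy Efficiency Rebate: £305,000 is at or below the £316,300 threshold, so the full £1,050 applies.
Total: £6,105 + £319 + £1,050 = £7,474.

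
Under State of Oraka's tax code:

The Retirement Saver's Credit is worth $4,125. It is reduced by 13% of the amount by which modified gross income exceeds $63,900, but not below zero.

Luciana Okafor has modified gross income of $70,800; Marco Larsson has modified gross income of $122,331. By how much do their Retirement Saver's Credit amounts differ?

$3,228

Luciana ($70,800): Retirement Saver's Credit: 13% of the $6,900 excess over $63,900 is $897; credit = $4,125 − $897 = $3,228.
Marco ($122,331): Retirement Saver's Credit: 13% of the $58,431 excess over $63,900 is $7,596.03 ≥ base, so the credit is $0.
Difference: |$3,228 − $0| = $3,228.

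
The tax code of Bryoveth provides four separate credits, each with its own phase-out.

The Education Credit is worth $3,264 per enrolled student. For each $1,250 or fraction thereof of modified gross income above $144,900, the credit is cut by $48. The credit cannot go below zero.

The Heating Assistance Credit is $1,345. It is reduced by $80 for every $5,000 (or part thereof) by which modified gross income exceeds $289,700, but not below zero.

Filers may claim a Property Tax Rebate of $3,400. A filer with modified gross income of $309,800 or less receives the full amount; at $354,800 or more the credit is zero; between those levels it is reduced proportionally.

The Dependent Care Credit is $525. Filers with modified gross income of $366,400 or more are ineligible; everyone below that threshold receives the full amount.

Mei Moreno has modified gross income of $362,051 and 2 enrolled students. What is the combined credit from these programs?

Education Credit: base = 2 × $3,264 = $6,528. income exceeds $144,900 by $217,151 → 174 increments × $48 = $8,352 ≥ base, so the credit is $0.
Heating Assistance Credit: income exceeds $289,700 by $72,351, which is 15 full-or-partial $5,000 increments; reduction = 15 × $80 = $1,200, leaving $145.
Property Tax Rebate: $362,051 is at or above $354,800, so the credit is $0.
Dependent Care Credit: $362,051 is below the $366,400 cutoff, so the full $525 applies.
Total: $0 + $145 + $0 + $525 = $670.

$670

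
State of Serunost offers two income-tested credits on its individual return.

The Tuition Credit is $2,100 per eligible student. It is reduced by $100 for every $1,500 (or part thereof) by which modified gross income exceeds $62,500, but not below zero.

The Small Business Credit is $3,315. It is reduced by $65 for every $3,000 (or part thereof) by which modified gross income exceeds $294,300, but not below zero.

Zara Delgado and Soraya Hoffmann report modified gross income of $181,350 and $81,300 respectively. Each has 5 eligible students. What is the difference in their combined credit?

Zara ($181,350): Tuition Credit: base = 5 × $2,100 = $10,500. income exceeds $62,500 by $118,850, which is 80 full-or-partial $1,500 increments; reduction = 80 × $100 = $8,000, leaving $2,500. Small Business Credit: $181,350 is at or below the $294,300 threshold, so the full $3,315 applies. total $2,500 + $3,315 = $5,815
Soraya ($81,300): Tuition Credit: base = 5 × $2,100 = $10,500. income exceeds $62,500 by $18,800, which is 13 full-or-partial $1,500 increments; reduction = 13 × $100 = $1,300, leaving $9,200. Small Business Credit: $81,300 is at or below the $294,300 threshold, so the full $3,315 applies. total $9,200 + $3,315 = $12,515
Difference: |$5,815 − $12,515| = $6,700.

$6,700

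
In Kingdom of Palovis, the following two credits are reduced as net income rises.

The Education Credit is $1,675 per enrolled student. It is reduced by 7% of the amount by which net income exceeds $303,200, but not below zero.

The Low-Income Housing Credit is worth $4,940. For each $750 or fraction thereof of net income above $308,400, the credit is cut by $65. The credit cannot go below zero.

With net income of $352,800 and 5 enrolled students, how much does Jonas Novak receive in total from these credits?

$5,943

Education Credit: base = 5 × $1,675 = $8,375. 7% of the $49,600 excess over $303,200 is $3,472; credit = $8,375 − $3,472 = $4,903.
Low-Income Housing Credit: income exceeds $308,400 by $44,400, which is 60 full-or-partial $750 increments; reduction = 60 × $65 = $3,900, leaving $1,040.
Total: $4,903 + $1,040 = $5,943.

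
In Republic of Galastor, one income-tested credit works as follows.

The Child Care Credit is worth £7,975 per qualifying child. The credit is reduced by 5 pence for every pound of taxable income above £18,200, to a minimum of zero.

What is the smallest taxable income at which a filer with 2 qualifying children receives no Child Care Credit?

£337,200

Full credit = 2 × £7,975 = £15,950.
The credit falls by 5% of each pound above £18,200, so it reaches zero when the excess is £15,950 / 5% = £319,000: income = £18,200 + £319,000 = £337,200.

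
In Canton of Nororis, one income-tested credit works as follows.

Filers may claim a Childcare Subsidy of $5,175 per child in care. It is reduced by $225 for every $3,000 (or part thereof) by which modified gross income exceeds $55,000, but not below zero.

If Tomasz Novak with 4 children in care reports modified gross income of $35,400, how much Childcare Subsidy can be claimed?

Childcare Subsidy: base = 4 × $5,175 = $20,700. $35,400 is at or below the $55,000 threshold, so the full $20,700 applies.

$20,700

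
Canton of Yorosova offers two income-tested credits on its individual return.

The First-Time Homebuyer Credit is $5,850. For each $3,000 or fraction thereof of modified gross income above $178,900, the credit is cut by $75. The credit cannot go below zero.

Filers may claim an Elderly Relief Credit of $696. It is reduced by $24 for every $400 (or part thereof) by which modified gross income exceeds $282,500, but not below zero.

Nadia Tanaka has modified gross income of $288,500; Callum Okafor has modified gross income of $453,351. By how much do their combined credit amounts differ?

$3,411

Nadia ($288,500): First-Time Homebuyer Credit: income exceeds $178,900 by $109,600, which is 37 full-or-partial $3,000 increments; reduction = 37 × $75 = $2,775, leaving $3,075. Elderly Relief Credit: income exceeds $282,500 by $6,000, which is 15 full-or-partial $400 increments; reduction = 15 × $24 = $360, leaving $336. total $3,075 + $336 = $3,411
Callum ($453,351): First-Time Homebuyer Credit: income exceeds $178,900 by $274,451 → 92 increments × $75 = $6,900 ≥ base, so the credit is $0. Elderly Relief Credit: income exceeds $282,500 by $170,851 → 428 increments × $24 = $10,272 ≥ base, so the credit is $0. total $0 + $0 = $0
Difference: |$3,411 − $0| = $3,411.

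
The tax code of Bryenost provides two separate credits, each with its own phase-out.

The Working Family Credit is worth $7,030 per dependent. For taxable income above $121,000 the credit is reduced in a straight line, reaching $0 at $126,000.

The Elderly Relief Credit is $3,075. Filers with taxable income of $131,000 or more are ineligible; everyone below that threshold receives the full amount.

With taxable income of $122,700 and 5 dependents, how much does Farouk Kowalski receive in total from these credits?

Working Family Credit: base = 5 × $7,030 = $35,150. $122,700 is $1,700 into a $5,000 phase-out range, leaving 3,300/5,000 of the credit: $35,150 × 3,300/5,000 = $23,199.
Elderly Relief Credit: $122,700 is below the $131,000 cutoff, so the full $3,075 applies.
Total: $23,199 + $3,075 = $26,274.

$26,274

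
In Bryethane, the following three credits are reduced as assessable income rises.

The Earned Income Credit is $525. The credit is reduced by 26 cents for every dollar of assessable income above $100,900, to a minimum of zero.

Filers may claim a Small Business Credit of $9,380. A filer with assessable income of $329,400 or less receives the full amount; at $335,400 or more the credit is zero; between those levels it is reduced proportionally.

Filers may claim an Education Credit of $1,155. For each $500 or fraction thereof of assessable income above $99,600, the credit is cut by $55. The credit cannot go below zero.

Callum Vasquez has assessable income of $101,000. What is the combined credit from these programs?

$10,869

Earned Income Credit: 26% of the $100 excess over $100,900 is $26; credit = $525 − $26 = $499.
Small Business Credit: $101,000 is at or below the $329,400 threshold, so the full $9,380 applies.
Education Credit: income exceeds $99,600 by $1,400, which is 3 full-or-partial $500 increments; reduction = 3 × $55 = $165, leaving $990.
Total: $499 + $9,380 + $990 = $10,869.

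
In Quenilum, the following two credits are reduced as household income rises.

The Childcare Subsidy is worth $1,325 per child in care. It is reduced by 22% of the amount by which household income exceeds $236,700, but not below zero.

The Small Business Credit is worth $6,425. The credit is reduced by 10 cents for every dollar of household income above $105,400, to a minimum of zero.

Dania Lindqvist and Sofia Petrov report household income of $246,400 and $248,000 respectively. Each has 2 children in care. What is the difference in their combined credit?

$352

Dania ($246,400): Childcare Subsidy: base = 2 × $1,325 = $2,650. 22% of the $9,700 excess over $236,700 is $2,134; credit = $2,650 − $2,134 = $516. Small Business Credit: 10% of the $141,000 excess over $105,400 is $14,100 ≥ base, so the credit is $0. total $516 + $0 = $516
Sofia ($248,000): Childcare Subsidy: base = 2 × $1,325 = $2,650. 22% of the $11,300 excess over $236,700 is $2,486; credit = $2,650 − $2,486 = $164. Small Business Credit: 10% of the $142,600 excess over $105,400 is $14,260 ≥ base, so the credit is $0. total $164 + $0 = $164
Difference: |$516 − $164| = $352.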